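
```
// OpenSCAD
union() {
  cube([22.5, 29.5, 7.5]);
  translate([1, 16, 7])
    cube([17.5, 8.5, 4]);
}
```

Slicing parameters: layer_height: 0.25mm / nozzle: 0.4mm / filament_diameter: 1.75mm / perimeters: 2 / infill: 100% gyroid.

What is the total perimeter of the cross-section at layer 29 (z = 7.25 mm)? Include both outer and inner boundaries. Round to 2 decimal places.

104.00 mm

At z = 7.25 mm: the 22.5×29.5 cube contributes its full rectangle (perimeter 104.00 mm); the cube at (1, 16) (footprint 17.5×8.5) is included at this height (perimeter 52.00 mm); Merging all regions: the 17.5×8.5 cube at (1, 16) lies entirely inside the 22.5×29.5 cube, so the union is just the 22.5×29.5 cube — boundary = 104.00 mm. Overall, the cross-section is a single solid region. Total boundary length (outer) = 104.00 mm.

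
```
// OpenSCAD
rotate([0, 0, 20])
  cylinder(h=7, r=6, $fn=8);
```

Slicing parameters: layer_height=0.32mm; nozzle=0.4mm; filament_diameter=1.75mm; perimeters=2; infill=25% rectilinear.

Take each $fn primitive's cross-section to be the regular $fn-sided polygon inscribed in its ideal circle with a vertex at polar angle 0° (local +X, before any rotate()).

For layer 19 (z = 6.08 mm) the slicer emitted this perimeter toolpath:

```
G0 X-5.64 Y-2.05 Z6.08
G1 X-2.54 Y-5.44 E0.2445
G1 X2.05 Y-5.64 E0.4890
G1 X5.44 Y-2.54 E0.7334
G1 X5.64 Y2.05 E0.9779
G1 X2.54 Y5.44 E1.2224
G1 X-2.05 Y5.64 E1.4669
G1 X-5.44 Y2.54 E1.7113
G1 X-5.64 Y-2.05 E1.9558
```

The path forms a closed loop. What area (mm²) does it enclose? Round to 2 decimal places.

Apply the shoelace formula to the sequence of (X, Y) vertices; enclosed area = 101.90 mm².

101.90 mm²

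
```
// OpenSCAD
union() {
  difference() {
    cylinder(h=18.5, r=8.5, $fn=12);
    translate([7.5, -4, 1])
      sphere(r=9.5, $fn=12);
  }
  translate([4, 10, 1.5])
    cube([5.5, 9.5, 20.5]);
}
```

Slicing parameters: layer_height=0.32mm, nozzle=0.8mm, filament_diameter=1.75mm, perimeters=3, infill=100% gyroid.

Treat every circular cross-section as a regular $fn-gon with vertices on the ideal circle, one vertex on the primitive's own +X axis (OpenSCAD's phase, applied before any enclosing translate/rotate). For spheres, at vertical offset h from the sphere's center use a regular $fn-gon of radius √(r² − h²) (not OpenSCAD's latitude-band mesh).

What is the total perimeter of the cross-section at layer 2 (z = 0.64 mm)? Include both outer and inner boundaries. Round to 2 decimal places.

At z = 0.64 mm: the r=8.5 cylinder gives a regular 12-gon of circumradius 8.5 (constant along its height) (perimeter = 2·12·8.500·sin(180°/12) = 52.80 mm); the r=9.5 sphere at (7.5, -4) slices to a regular 12-gon of circumradius 9.493 (√(r²−h²) with h=0.36 from center) (perimeter = 2·12·9.493·sin(180°/12) = 58.97 mm); Subtracting the remaining from the first: starting from the r=8.5 cylinder, the r=9.5 sphere at (7.5, -4) partially overlaps it — only the 99.03 mm² overlap (of its 270.36 mm²) is removed, clipping the outline — boundary = 51.01 mm; the cube at (4, 10) is not intersected at this z (z outside [1.5, 22]); Taking the union: only that combined region is present, so the union is just that shape — boundary = 51.01 mm. Overall, the cross-section is a single solid region. Total boundary length (outer) = 51.01 mm.

51.01 mm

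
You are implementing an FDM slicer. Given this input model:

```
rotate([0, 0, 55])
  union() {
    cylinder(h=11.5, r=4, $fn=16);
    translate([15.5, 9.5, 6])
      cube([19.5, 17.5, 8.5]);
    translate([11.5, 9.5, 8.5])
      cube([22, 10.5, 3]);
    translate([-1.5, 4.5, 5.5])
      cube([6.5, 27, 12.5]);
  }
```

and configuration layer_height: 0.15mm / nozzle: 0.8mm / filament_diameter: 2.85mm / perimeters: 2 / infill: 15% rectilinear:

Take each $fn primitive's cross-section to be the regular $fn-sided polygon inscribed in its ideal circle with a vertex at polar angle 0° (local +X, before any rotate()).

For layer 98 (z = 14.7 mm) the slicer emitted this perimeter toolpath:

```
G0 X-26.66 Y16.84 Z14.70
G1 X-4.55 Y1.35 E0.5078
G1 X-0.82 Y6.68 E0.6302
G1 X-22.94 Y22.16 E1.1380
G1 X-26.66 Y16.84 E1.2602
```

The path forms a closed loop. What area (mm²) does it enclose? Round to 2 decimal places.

175.44 mm²

Apply the shoelace formula to the sequence of (X, Y) vertices; enclosed area = 175.44 mm².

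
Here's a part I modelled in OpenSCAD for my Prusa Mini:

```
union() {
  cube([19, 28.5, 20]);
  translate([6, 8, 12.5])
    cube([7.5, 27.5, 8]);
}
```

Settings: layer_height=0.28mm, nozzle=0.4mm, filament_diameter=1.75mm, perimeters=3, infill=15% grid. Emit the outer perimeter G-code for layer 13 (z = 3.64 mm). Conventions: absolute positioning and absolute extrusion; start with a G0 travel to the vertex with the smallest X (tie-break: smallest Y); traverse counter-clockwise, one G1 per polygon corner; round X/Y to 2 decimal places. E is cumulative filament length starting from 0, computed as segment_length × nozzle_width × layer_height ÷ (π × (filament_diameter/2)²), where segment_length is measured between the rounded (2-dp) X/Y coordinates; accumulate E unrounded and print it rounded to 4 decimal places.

G0 X0.00 Y0.00 Z3.64
G1 X19.00 Y0.00 E0.8847
G1 X19.00 Y28.50 E2.2118
G1 X0.00 Y28.50 E3.0965
G1 X0.00 Y0.00 E4.4236

At z = 3.64 mm: the cube is present — its section is the full 19×28.5 rectangle; the cube at (6, 8) is absent (z outside [12.5, 20.5]); Combining (union): only the 19×28.5 cube is present, so the union is just that shape — 1 connected region. The outline is a single polygon with 4 vertices. Extrusion per mm of travel: 0.4 × 0.28 / (π × 0.875²) = 0.046564. Accumulating E over each segment gives final E = 4.4236.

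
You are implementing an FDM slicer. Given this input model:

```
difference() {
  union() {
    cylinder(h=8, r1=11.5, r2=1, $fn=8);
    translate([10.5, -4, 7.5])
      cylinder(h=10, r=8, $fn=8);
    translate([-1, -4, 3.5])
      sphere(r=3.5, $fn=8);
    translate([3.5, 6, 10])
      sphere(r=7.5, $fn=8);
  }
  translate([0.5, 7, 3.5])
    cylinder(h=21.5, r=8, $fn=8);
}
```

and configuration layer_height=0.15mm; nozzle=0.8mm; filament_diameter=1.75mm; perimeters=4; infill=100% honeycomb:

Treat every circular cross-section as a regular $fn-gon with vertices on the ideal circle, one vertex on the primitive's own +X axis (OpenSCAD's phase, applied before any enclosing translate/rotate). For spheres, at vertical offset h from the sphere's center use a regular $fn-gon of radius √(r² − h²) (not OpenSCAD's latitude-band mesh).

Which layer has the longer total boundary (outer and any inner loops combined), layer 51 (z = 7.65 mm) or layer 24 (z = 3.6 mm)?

layer 51 (z = 7.65 mm)

Layer 51 (z = 7.65): the cone (r1=11.5→r2=1) has section circumradius 1.459 here — a regular 8-gon (perimeter = 2·8·1.459·sin(180°/8) = 8.94 mm); the r=8 cylinder at (10.5, -4) gives a regular 8-gon of circumradius 8 (constant along its height) (perimeter = 2·8·8.000·sin(180°/8) = 48.98 mm); the sphere at (-1, -4) is absent (|z−center|=4.150 > r=3.5); the r=7.5 sphere at (3.5, 6) slices to a regular 8-gon of circumradius 7.122 (√(r²−h²) with h=2.35 from center) (perimeter = 2·8·7.122·sin(180°/8) = 43.61 mm); Taking the union: the regions partially overlap (shared area 12.88 mm²), so the edge portions inside another operand are dropped and the merged outline is re-measured after clipping — boundary = 78.76 mm; the r=8 cylinder at (0.5, 7) gives a regular 8-gon of circumradius 8 (constant along its height) (perimeter = 2·8·8.000·sin(180°/8) = 48.98 mm); After the difference (first − rest): starting from the result so far, the r=8 cylinder at (0.5, 7) partially overlaps it — only the 117.71 mm² overlap (of its 181.02 mm²) is removed, clipping the outline — boundary = 75.38 mm. So its perimeter = 75.38 mm. Layer 24 (z = 3.6): the cone contributes a regular 8-gon of circumradius 6.775 (interpolated between r1=11.5 and r2=1 at t=0.450) (perimeter = 2·8·6.775·sin(180°/8) = 41.48 mm); the cylinder at (10.5, -4) is not intersected at this z (z outside [7.5, 17.5]); the r=3.5 sphere at (-1, -4) slices to a regular 8-gon of circumradius 3.499 (√(r²−h²) with h=0.1 from center) (perimeter = 2·8·3.499·sin(180°/8) = 21.42 mm); the r=7.5 sphere at (3.5, 6) contributes a regular 8-gon of circumradius √(7.5²−6.4²) = 3.910 (perimeter = 2·8·3.910·sin(180°/8) = 23.94 mm); Combining (union): the regions partially overlap (shared area 45.77 mm²), so the edge portions inside another operand are dropped and the merged outline is re-measured after clipping — boundary = 50.23 mm; the r=8 cylinder at (0.5, 7) contributes a regular 8-gon of circumradius 8 (perimeter = 2·8·8.000·sin(180°/8) = 48.98 mm); Subtracting the remaining from the first: starting from that combined region, the r=8 cylinder at (0.5, 7) partially overlaps it — only the 87.79 mm² overlap (of its 181.02 mm²) is removed, clipping the outline — boundary = 39.94 mm. So its perimeter = 39.94 mm. Layer 51 is larger (75.38 vs 39.94 mm).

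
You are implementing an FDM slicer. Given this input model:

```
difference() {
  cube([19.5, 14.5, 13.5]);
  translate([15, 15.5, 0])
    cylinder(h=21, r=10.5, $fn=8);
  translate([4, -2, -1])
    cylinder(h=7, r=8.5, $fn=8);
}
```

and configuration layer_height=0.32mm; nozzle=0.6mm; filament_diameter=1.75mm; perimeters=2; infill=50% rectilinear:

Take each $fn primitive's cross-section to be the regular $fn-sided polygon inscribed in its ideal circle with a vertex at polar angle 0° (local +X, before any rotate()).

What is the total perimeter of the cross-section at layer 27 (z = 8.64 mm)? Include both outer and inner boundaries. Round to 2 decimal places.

At z = 8.64 mm: the cube (footprint 19.5×14.5) is included at this height (perimeter 68.00 mm); the cylinder at (15, 15.5): section is a regular 8-gon, circumradius r=10.5 (perimeter = 2·8·10.500·sin(180°/8) = 64.29 mm); the cylinder at (4, -2) does not reach this height (z outside [-1, 6]); Taking the first minus the rest: starting from the 19.5×14.5 cube, the r=10.5 cylinder at (15, 15.5) partially overlaps it — only the 106.22 mm² overlap (of its 311.83 mm²) is removed, clipping the outline — boundary = 65.64 mm. Overall, the cross-section is a single solid region. Total boundary length (outer) = 65.64 mm.

65.64 mm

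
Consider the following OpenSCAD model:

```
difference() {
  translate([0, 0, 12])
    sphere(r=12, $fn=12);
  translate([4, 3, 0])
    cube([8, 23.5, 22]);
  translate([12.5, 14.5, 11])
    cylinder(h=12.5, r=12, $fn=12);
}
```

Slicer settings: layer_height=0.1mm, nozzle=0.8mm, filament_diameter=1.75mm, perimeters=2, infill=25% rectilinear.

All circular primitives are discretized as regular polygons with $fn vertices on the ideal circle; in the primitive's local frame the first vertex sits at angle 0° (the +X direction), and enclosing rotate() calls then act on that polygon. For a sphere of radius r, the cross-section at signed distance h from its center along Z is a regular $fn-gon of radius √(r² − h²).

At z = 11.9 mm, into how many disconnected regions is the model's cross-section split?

1

At z = 11.9 mm: the sphere: section is a regular 12-gon, circumradius = √(r²−h²) = √(12²−0.1²) = 12.000; the cube at (4, 3) (footprint 8×23.5) is included at this height; the cylinder at (12.5, 14.5): section is a regular 12-gon, circumradius r=12; After the difference (first − rest): starting from the r=12 sphere, the 8×23.5 cube at (4, 3) partially overlaps it — only the 39.34 mm² overlap (of its 188.00 mm²) is removed, clipping the outline; the r=12 cylinder at (12.5, 14.5) partially overlaps it — only the 8.15 mm² overlap (of its 432.00 mm²) is removed, clipping the outline — 1 connected region. The result has 1 disconnected region.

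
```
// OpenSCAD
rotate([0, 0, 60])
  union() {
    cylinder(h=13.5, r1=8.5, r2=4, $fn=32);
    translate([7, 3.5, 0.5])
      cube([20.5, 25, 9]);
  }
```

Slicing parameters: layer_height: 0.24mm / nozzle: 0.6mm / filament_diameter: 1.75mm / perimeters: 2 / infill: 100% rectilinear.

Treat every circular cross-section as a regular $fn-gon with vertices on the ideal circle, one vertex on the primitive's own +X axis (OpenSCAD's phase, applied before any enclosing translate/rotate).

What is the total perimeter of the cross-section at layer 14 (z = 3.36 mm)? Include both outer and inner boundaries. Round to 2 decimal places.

137.30 mm

At z = 3.36 mm: the cone (r1=8.5→r2=4) has section circumradius 7.380 here — a regular 32-gon (perimeter = 2·32·7.380·sin(180°/32) = 46.30 mm); the cube at (7, 3.5) (footprint 20.5×25) is included at this height (perimeter 91.00 mm); Merging all regions: the 2 present regions are separate (no shared area or edge), so areas and boundary lengths simply add and each stays a separate island — boundary = 137.30 mm; (whole slice rotated 60° about Z — lengths, areas and connectivity unchanged). Overall, the cross-section has 2 separate islands. Total boundary length (outer) = 137.30 mm.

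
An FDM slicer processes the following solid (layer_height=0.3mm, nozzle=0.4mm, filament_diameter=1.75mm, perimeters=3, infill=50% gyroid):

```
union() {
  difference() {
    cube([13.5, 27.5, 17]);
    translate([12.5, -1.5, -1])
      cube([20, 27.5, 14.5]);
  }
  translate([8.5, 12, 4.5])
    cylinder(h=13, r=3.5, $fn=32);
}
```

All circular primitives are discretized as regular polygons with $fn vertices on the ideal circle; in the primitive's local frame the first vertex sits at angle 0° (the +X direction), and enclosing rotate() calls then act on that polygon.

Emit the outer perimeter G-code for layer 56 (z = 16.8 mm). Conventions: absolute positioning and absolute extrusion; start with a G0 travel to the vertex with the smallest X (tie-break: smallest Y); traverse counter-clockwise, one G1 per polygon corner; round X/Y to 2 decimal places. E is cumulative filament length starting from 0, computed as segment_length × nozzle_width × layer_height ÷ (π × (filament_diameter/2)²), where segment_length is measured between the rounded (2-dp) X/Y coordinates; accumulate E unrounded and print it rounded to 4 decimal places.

G0 X0.00 Y0.00 Z16.80
G1 X13.50 Y0.00 E0.6735
G1 X13.50 Y27.50 E2.0455
G1 X0.00 Y27.50 E2.7190
G1 X0.00 Y0.00 E4.0910

At z = 16.8 mm: the 13.5×27.5 cube contributes its full rectangle; the cube at (12.5, -1.5) is not intersected at this z (z outside [-1, 13.5]); Subtracting the remaining from the first: none of the subtracted shapes is present at this height, so the 13.5×27.5 cube is unchanged — 1 connected region; the r=3.5 cylinder at (8.5, 12) gives a regular 32-gon of circumradius 3.5 (constant along its height); Merging all regions: the r=3.5 cylinder at (8.5, 12) lies entirely inside that combined region, so the union is just that combined region — 1 connected region. The outline is a single polygon with 4 vertices. Extrusion per mm of travel: 0.4 × 0.3 / (π × 0.875²) = 0.049890. Accumulating E over each segment gives final E = 4.0910.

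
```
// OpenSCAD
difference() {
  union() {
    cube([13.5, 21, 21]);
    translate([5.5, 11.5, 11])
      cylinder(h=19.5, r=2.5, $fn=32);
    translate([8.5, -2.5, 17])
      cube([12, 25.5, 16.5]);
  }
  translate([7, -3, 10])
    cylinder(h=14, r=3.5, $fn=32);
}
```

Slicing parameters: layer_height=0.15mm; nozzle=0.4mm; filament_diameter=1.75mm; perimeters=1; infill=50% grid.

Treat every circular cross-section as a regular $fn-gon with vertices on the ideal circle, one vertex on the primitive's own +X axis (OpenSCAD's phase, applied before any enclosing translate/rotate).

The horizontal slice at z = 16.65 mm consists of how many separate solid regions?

At z = 16.65 mm: the cube (footprint 13.5×21) is included at this height; the r=2.5 cylinder at (5.5, 11.5) gives a regular 32-gon of circumradius 2.5 (constant along its height); the cube at (8.5, -2.5) is not intersected at this z (z outside [17, 33.5]); Combining (union): the r=2.5 cylinder at (5.5, 11.5) lies entirely inside the 13.5×21 cube, so the union is just the 13.5×21 cube — 1 connected region; the cylinder at (7, -3): section is a regular 32-gon, circumradius r=3.5; Subtracting the remaining from the first: starting from that combined region, the r=3.5 cylinder at (7, -3) partially overlaps it — only the 1.18 mm² overlap (of its 38.24 mm²) is removed, clipping the outline — 1 connected region. The result has 1 disconnected region.

1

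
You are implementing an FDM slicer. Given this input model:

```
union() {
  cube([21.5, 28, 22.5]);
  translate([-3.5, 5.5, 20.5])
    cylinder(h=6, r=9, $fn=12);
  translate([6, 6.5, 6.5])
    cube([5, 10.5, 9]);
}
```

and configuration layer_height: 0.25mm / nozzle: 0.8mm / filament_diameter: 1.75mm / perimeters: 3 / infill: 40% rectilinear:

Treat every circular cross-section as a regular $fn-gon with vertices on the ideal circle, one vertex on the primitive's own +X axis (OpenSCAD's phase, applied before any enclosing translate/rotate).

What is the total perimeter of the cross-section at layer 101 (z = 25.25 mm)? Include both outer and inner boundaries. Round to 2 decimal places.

55.90 mm

At z = 25.25 mm: the cube is not intersected at this z (z outside [0, 22.5]); the cylinder at (-3.5, 5.5): section is a regular 12-gon, circumradius r=9 (perimeter = 2·12·9.000·sin(180°/12) = 55.90 mm); the cube at (6, 6.5) does not reach this height (z outside [6.5, 15.5]); Taking the union: only the r=9 cylinder at (-3.5, 5.5) is present, so the union is just that shape — boundary = 55.90 mm. Overall, the cross-section is a single solid region. Total boundary length (outer) = 55.90 mm.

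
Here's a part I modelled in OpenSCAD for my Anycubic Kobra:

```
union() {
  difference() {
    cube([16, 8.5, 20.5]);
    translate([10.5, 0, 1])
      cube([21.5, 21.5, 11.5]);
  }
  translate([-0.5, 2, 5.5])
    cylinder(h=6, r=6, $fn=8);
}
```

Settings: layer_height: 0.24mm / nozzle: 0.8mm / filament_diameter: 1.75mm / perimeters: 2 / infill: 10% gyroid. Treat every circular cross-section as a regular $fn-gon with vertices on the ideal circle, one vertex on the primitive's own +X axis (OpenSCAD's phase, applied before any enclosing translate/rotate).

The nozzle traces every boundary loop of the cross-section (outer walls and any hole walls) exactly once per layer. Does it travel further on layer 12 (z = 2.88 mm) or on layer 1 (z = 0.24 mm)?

layer 1 (z = 0.24 mm)

Layer 12 (z = 2.88): the cube is present — its section is the full 16×8.5 rectangle (perimeter 49.00 mm); the 21.5×21.5 cube at (10.5, 0) contributes its full rectangle (perimeter 86.00 mm); Taking the first minus the rest: starting from the 16×8.5 cube, the 21.5×21.5 cube at (10.5, 0) partially overlaps it — only the 46.75 mm² overlap (of its 462.25 mm²) is removed, clipping the outline — boundary = 38.00 mm; the cylinder at (-0.5, 2) does not reach this height (z outside [5.5, 11.5]); Taking the union: only the result so far is present, so the union is just that shape — boundary = 38.00 mm. So its perimeter = 38.00 mm. Layer 1 (z = 0.24): the cube (footprint 16×8.5) is included at this height (perimeter 49.00 mm); the cube at (10.5, 0) does not reach this height (z outside [1, 12.5]); Taking the first minus the rest: none of the subtracted shapes is present at this height, so the 16×8.5 cube is unchanged — boundary = 49.00 mm; the cylinder at (-0.5, 2) does not reach this height (z outside [5.5, 11.5]); Merging all regions: only the result so far is present, so the union is just that shape — boundary = 49.00 mm. So its perimeter = 49.00 mm. Layer 1 is larger (49.00 vs 38.00 mm).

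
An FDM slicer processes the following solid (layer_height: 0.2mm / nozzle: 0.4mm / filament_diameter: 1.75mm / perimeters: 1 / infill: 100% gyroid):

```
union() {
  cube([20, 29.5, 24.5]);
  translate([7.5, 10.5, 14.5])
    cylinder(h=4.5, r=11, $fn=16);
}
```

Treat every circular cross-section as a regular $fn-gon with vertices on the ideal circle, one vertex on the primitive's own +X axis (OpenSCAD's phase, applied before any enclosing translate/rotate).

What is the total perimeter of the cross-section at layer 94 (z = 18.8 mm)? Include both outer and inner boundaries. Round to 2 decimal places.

At z = 18.8 mm: the cube (footprint 20×29.5) is included at this height (perimeter 99.00 mm); the cylinder at (7.5, 10.5): section is a regular 16-gon, circumradius r=11 (perimeter = 2·16·11.000·sin(180°/16) = 68.67 mm); Combining (union): the regions partially overlap (shared area 332.69 mm²), so the edge portions inside another operand are dropped and the merged outline is re-measured after clipping — boundary = 101.01 mm. Overall, the cross-section is a single solid region. Total boundary length (outer) = 101.01 mm.

101.01 mm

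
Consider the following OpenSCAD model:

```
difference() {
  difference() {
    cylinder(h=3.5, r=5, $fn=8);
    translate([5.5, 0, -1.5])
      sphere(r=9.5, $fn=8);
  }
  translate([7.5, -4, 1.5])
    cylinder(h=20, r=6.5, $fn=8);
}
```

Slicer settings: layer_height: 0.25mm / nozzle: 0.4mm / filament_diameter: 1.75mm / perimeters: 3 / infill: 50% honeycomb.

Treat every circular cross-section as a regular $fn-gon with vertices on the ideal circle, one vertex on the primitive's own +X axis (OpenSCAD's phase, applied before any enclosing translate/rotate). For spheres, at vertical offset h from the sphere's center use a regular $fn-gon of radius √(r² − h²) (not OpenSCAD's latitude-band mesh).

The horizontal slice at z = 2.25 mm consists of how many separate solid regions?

1

At z = 2.25 mm: the r=5 cylinder contributes a regular 8-gon of circumradius 5; the r=9.5 sphere at (5.5, 0) slices to a regular 8-gon of circumradius 8.729 (√(r²−h²) with h=3.75 from center); After the difference (first − rest): starting from the r=5 cylinder, the r=9.5 sphere at (5.5, 0) partially overlaps it — only the 56.62 mm² overlap (of its 215.49 mm²) is removed, clipping the outline — 1 connected region; the r=6.5 cylinder at (7.5, -4) gives a regular 8-gon of circumradius 6.5 (constant along its height); Subtracting the remaining from the first: starting from that combined region, the r=6.5 cylinder at (7.5, -4) misses the remaining region (no effect) — 1 connected region. The result has 1 disconnected region.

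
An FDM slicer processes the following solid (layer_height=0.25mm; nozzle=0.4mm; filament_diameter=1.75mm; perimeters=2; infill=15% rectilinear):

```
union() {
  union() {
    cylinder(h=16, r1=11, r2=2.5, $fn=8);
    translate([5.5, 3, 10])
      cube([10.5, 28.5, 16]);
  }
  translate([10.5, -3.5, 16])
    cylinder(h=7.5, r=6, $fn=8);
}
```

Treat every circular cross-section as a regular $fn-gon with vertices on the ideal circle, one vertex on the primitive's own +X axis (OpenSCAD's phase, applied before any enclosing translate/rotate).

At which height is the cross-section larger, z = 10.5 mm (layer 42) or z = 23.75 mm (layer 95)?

layer 42 (z = 10.5 mm)

Layer 42 (z = 10.5): the cone contributes a regular 8-gon of circumradius 5.422 (interpolated between r1=11 and r2=2.5 at t=0.656) (area = (8/2)·5.422²·sin(360°/8) = 83.15 mm²); the cube at (5.5, 3) (footprint 10.5×28.5) is included at this height (area 299.25 mm²); Taking the union: the 2 present regions are separate (no shared area or edge), so areas and boundary lengths simply add and each stays a separate island — area = 382.40 mm²; the cylinder at (10.5, -3.5) does not reach this height (z outside [16, 23.5]); Merging all regions: only the result so far is present, so the union is just that shape — area = 382.40 mm². So its area = 382.40 mm². Layer 95 (z = 23.75): the cone is absent (z outside [0, 16]); the cube at (5.5, 3) is present — its section is the full 10.5×28.5 rectangle (area 299.25 mm²); Taking the union: only the 10.5×28.5 cube at (5.5, 3) is present, so the union is just that shape — area = 299.25 mm²; the cylinder at (10.5, -3.5) does not reach this height (z outside [16, 23.5]); Combining (union): only the result so far is present, so the union is just that shape — area = 299.25 mm². So its area = 299.25 mm². Layer 42 is larger (382.40 vs 299.25 mm²).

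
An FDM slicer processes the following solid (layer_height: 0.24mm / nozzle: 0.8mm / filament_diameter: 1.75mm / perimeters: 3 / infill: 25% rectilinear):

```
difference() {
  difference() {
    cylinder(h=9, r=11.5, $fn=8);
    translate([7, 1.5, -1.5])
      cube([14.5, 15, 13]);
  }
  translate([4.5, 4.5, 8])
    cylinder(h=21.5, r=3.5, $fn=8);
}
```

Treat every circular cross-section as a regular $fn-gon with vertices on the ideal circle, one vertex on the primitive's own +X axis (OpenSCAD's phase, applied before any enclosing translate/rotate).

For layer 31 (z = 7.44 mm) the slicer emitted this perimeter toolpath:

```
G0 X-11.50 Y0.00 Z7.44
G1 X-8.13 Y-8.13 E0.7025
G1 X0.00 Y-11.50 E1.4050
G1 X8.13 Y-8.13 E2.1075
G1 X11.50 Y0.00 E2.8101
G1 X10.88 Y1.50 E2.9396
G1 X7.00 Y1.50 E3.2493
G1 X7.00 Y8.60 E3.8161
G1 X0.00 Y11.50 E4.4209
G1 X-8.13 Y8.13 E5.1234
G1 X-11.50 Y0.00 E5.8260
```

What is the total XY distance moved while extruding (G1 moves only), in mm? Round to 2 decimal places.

72.98 mm

Sum the Euclidean lengths of each G1 segment: total = 72.98 mm.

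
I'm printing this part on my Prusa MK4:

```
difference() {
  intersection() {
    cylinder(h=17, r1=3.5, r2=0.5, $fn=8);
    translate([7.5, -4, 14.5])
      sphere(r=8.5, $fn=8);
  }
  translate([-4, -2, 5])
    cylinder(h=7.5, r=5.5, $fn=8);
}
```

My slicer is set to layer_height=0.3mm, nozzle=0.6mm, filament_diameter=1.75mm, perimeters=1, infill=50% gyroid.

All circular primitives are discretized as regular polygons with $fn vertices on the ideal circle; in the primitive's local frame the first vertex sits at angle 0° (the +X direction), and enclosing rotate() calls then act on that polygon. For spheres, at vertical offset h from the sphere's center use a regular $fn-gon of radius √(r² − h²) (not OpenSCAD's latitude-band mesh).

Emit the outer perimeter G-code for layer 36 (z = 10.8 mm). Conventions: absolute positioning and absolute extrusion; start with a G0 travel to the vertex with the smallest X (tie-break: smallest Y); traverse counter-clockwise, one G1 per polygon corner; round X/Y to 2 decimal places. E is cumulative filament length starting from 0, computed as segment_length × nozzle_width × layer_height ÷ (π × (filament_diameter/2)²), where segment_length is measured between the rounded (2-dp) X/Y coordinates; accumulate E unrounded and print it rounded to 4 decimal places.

G0 X1.09 Y-1.01 Z10.80
G1 X1.13 Y-1.11 E0.0081
G1 X1.59 Y0.00 E0.0980
G1 X1.55 Y0.11 E0.1067
G1 X1.09 Y-1.01 E0.1973

At z = 10.8 mm: the cone: at t=0.635 of its height the radius interpolates to r₁+(r₂−r₁)t = 1.594, giving a regular 8-gon of that circumradius; the sphere at (7.5, -4): section is a regular 8-gon, circumradius = √(r²−h²) = √(8.5²−3.7²) = 7.652; After intersecting: the r=8.5 sphere at (7.5, -4) partially overlaps the cone; clipping to the common part keeps 0.11 mm² — 1 connected region; the r=5.5 cylinder at (-4, -2) contributes a regular 8-gon of circumradius 5.5; Subtracting the remaining from the first: starting from that combined region, the r=5.5 cylinder at (-4, -2) partially overlaps it — only the 0.01 mm² overlap (of its 85.56 mm²) is removed, clipping the outline — 1 connected region. The outline is a single polygon with 4 vertices. Extrusion per mm of travel: 0.6 × 0.3 / (π × 0.875²) = 0.074835. Accumulating E over each segment gives final E = 0.1973.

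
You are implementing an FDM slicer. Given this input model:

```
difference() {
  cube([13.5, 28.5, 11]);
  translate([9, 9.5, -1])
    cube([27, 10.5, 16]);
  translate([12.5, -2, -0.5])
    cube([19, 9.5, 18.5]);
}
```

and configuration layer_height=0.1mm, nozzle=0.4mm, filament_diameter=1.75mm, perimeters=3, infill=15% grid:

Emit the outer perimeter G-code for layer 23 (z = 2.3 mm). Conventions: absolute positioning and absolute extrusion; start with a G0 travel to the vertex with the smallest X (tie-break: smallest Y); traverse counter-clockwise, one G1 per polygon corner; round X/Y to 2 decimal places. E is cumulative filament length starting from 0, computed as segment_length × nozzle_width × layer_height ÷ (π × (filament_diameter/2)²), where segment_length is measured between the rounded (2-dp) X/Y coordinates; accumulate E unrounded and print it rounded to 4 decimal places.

G0 X0.00 Y0.00 Z2.30
G1 X12.50 Y0.00 E0.2079
G1 X12.50 Y7.50 E0.3326
G1 X13.50 Y7.50 E0.3492
G1 X13.50 Y9.50 E0.3825
G1 X9.00 Y9.50 E0.4573
G1 X9.00 Y20.00 E0.6319
G1 X13.50 Y20.00 E0.7068
G1 X13.50 Y28.50 E0.8481
G1 X0.00 Y28.50 E1.0726
G1 X0.00 Y0.00 E1.5466

At z = 2.3 mm: the 13.5×28.5 cube contributes its full rectangle; the cube at (9, 9.5) is present — its section is the full 27×10.5 rectangle; the 19×9.5 cube at (12.5, -2) contributes its full rectangle; Taking the first minus the rest: starting from the 13.5×28.5 cube, the 27×10.5 cube at (9, 9.5) partially overlaps it — only the 47.25 mm² overlap (of its 283.50 mm²) is removed, clipping the outline; the 19×9.5 cube at (12.5, -2) partially overlaps it — only the 7.50 mm² overlap (of its 180.50 mm²) is removed, clipping the outline — 1 connected region. The outline is a single polygon with 10 vertices. Extrusion per mm of travel: 0.4 × 0.1 / (π × 0.875²) = 0.016630. Accumulating E over each segment gives final E = 1.5466.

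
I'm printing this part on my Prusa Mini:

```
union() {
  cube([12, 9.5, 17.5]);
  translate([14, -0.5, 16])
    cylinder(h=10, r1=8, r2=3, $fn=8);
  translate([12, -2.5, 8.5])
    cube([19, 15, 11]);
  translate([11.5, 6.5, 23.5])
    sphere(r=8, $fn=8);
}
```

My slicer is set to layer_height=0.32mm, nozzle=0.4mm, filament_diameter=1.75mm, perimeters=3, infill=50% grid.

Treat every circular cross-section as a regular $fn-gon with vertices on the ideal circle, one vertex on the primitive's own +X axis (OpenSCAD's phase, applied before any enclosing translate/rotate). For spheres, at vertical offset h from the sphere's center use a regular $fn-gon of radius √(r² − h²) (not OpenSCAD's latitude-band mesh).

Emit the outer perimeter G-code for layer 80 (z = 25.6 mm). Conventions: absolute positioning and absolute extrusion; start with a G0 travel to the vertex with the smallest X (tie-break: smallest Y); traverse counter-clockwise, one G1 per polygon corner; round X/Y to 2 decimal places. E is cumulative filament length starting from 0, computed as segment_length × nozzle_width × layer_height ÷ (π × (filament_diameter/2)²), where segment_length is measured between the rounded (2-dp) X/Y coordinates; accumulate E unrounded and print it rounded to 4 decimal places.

At z = 25.6 mm: the cube is not intersected at this z (z outside [0, 17.5]); the cone at (14, -0.5): at t=0.960 of its height the radius interpolates to r₁+(r₂−r₁)t = 3.200, giving a regular 8-gon of that circumradius; the cube at (12, -2.5) is not intersected at this z (z outside [8.5, 19.5]); the r=8 sphere at (11.5, 6.5) slices to a regular 8-gon of circumradius 7.719 (√(r²−h²) with h=2.1 from center); Taking the union: the regions partially overlap (shared area 12.69 mm²), so overlapping operands fuse into one piece — 1 connected region. The outline is a single polygon with 13 vertices. Extrusion per mm of travel: 0.4 × 0.32 / (π × 0.875²) = 0.053216. Accumulating E over each segment gives final E = 2.7645.

G0 X3.78 Y6.50 Z25.60
G1 X6.04 Y1.04 E0.3145
G1 X11.01 Y-1.02 E0.6008
G1 X11.74 Y-2.76 E0.7012
G1 X14.00 Y-3.70 E0.8314
G1 X16.26 Y-2.76 E0.9617
G1 X17.20 Y-0.50 E1.0920
G1 X16.62 Y0.90 E1.1726
G1 X16.96 Y1.04 E1.1922
G1 X19.22 Y6.50 E1.5066
G1 X16.96 Y11.96 E1.8211
G1 X11.50 Y14.22 E2.1356
G1 X6.04 Y11.96 E2.4500
G1 X3.78 Y6.50 E2.7645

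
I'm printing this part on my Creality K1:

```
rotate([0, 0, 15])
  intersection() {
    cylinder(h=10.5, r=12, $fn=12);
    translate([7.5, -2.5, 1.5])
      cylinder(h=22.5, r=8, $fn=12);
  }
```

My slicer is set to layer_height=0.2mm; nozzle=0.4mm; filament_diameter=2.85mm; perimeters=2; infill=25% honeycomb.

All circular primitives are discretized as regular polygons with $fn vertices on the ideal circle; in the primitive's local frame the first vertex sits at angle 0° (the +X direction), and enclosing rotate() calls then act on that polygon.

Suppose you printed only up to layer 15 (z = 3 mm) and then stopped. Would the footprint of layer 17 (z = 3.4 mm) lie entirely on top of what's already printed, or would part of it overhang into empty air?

entirely on top

Compare the two slices. At z = 3: the r=12 cylinder gives a regular 12-gon of circumradius 12 (constant along its height) (area = (12/2)·12.000²·sin(360°/12) = 432.00 mm²); the r=8 cylinder at (7.5, -2.5) gives a regular 12-gon of circumradius 8 (constant along its height) (area = (12/2)·8.000²·sin(360°/12) = 192.00 mm²); Taking the intersection: the r=8 cylinder at (7.5, -2.5) partially overlaps the r=12 cylinder; clipping to the common part keeps 140.72 mm² — area = 140.72 mm²; (whole slice rotated 15° about Z — lengths, areas and connectivity unchanged). At z = 3.4: the r=12 cylinder contributes a regular 12-gon of circumradius 12 (area = (12/2)·12.000²·sin(360°/12) = 432.00 mm²); the r=8 cylinder at (7.5, -2.5) gives a regular 12-gon of circumradius 8 (constant along its height) (area = (12/2)·8.000²·sin(360°/12) = 192.00 mm²); Keeping only the common overlap: the r=8 cylinder at (7.5, -2.5) partially overlaps the r=12 cylinder; clipping to the common part keeps 140.72 mm² — area = 140.72 mm²; (rotated 15° about Z; rotation is an isometry so areas/perimeters/island counts are preserved). Checking containment: the cross-section at z = 3.4 is a subset of the cross-section at z = 3.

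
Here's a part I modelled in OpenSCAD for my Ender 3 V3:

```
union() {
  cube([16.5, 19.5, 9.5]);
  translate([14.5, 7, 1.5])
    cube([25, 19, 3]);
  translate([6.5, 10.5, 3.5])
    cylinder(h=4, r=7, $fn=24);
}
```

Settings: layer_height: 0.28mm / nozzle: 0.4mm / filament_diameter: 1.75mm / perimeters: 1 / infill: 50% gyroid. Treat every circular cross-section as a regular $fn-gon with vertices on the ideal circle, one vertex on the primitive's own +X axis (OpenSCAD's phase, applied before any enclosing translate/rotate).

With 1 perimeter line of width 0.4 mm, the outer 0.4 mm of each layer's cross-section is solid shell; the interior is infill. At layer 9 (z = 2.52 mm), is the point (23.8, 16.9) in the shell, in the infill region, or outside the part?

infill

At z = 2.52 mm: the cube (footprint 16.5×19.5) is included at this height; the cube at (14.5, 7) (footprint 25×19) is included at this height; the cylinder at (6.5, 10.5) is absent (z outside [3.5, 7.5]); Merging all regions: the regions partially overlap (shared area 25.00 mm²), so overlapping operands fuse into one piece — 1 connected region. Overall, the cross-section is a single solid region. The nearest boundary edge runs (14.50, 26.00)→(39.50, 26.00); distance from the point to it = 9.10 mm. The point is inside the cross-section and 9.10 mm from the nearest boundary — more than the 0.4 mm shell width (1 × 0.4), so it's in the infill interior.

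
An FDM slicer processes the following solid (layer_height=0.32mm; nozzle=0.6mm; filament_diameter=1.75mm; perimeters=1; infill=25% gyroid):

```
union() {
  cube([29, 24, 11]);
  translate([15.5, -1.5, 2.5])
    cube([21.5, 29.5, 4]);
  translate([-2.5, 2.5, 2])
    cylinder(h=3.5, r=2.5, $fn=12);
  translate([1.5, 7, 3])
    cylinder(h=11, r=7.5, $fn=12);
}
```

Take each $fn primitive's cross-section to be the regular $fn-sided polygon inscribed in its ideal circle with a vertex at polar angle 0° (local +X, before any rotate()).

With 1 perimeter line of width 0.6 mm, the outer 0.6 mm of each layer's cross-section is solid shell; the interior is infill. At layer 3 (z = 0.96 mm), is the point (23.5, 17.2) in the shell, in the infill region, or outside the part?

At z = 0.96 mm: the 29×24 cube contributes its full rectangle; the cube at (15.5, -1.5) is absent (z outside [2.5, 6.5]); the cylinder at (-2.5, 2.5) is absent (z outside [2, 5.5]); the cylinder at (1.5, 7) is not intersected at this z (z outside [3, 14]); Combining (union): only the 29×24 cube is present, so the union is just that shape — 1 connected region. Overall, the cross-section is a single solid region. The nearest boundary edge runs (29.00, 0.00)→(29.00, 24.00); distance from the point to it = 5.50 mm. The point is inside the cross-section and 5.50 mm from the nearest boundary — more than the 0.6 mm shell width (1 × 0.6), so it's in the infill interior.

infill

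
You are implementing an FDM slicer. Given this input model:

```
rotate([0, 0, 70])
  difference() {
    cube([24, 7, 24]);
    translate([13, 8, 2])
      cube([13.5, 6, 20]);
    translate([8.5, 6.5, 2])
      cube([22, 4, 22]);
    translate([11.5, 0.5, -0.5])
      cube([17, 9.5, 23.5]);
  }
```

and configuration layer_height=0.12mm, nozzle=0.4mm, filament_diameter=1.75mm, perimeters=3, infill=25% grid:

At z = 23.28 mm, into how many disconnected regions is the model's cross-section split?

1

At z = 23.28 mm: the cube is present — its section is the full 24×7 rectangle; the cube at (13, 8) is not intersected at this z (z outside [2, 22]); the cube at (8.5, 6.5) is present — its section is the full 22×4 rectangle; the cube at (11.5, 0.5) is not intersected at this z (z outside [-0.5, 23]); Taking the first minus the rest: starting from the 24×7 cube, the 22×4 cube at (8.5, 6.5) partially overlaps it — only the 7.75 mm² overlap (of its 88.00 mm²) is removed, clipping the outline — 1 connected region; (whole slice rotated 70° about Z — lengths, areas and connectivity unchanged). The result has 1 disconnected region.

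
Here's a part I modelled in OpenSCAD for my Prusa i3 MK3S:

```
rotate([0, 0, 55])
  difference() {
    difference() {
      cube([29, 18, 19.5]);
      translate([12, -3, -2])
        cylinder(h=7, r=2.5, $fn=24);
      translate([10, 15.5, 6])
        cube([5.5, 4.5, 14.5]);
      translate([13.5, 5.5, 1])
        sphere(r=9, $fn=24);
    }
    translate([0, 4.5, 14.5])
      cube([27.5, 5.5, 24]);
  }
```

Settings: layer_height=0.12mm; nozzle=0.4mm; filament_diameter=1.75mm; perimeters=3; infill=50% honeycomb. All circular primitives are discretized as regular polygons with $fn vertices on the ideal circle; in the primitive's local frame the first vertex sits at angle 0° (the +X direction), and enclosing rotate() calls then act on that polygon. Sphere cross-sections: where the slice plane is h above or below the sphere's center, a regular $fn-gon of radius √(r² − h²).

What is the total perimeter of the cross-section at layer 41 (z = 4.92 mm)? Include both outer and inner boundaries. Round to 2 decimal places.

At z = 4.92 mm: the cube is present — its section is the full 29×18 rectangle (perimeter 94.00 mm); the r=2.5 cylinder at (12, -3) contributes a regular 24-gon of circumradius 2.5 (perimeter = 2·24·2.500·sin(180°/24) = 15.66 mm); the cube at (10, 15.5) does not reach this height (z outside [6, 20.5]); the r=9 sphere at (13.5, 5.5) contributes a regular 24-gon of circumradius √(9²−3.92²) = 8.101 (perimeter = 2·24·8.101·sin(180°/24) = 50.76 mm); After the difference (first − rest): starting from the 29×18 cube, the r=2.5 cylinder at (12, -3) misses the remaining region (no effect); the r=9 sphere at (13.5, 5.5) partially overlaps it — only the 183.04 mm² overlap (of its 203.85 mm²) is removed, clipping the outline — boundary = 119.68 mm; the cube at (0, 4.5) is absent (z outside [14.5, 38.5]); Taking the first minus the rest: none of the subtracted shapes is present at this height, so that combined region is unchanged — boundary = 119.68 mm; (whole slice rotated 55° about Z — lengths, areas and connectivity unchanged). Overall, the cross-section is a single solid region. Total boundary length (outer) = 119.68 mm.

119.68 mm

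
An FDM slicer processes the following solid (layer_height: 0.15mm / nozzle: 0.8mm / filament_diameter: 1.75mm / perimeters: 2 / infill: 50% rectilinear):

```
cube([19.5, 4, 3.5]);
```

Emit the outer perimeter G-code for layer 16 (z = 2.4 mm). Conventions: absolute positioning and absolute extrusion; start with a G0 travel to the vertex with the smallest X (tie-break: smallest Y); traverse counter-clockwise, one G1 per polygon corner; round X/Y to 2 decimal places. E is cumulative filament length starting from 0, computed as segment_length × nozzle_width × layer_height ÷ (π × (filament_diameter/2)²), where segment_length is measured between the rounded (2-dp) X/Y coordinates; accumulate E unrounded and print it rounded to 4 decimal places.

At z = 2.4 mm: the cube (footprint 19.5×4) is included at this height. The outline is a single polygon with 4 vertices. Extrusion per mm of travel: 0.8 × 0.15 / (π × 0.875²) = 0.049890. Accumulating E over each segment gives final E = 2.3448.

G0 X0.00 Y0.00 Z2.40
G1 X19.50 Y0.00 E0.9729
G1 X19.50 Y4.00 E1.1724
G1 X0.00 Y4.00 E2.1453
G1 X0.00 Y0.00 E2.3448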